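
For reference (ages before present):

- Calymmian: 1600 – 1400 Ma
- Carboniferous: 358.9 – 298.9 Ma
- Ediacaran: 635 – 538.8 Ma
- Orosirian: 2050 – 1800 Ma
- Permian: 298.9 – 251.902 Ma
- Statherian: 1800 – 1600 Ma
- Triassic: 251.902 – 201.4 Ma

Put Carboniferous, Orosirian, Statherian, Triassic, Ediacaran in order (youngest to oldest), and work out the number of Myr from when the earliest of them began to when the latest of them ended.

Start ages (Ma): Orosirian 2050, Statherian 1800, Ediacaran 635, Carboniferous 358.9, Triassic 251.902.
Ordered youngest to oldest: Triassic, Carboniferous, Ediacaran, Statherian, Orosirian.
Span = 2050 − 201.4 = 1848.6 Myr.

Triassic → Carboniferous → Ediacaran → Statherian → Orosirian; total span 1848.6 Myr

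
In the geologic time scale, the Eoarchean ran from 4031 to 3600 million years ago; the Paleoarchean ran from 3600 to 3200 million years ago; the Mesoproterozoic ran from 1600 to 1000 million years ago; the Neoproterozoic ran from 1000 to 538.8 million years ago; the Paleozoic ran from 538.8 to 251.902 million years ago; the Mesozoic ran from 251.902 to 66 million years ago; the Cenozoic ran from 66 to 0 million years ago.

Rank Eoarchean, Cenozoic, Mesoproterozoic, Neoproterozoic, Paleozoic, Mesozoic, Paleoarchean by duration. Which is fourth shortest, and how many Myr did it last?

Start − end for each: Eoarchean 4031 − 3600 = 431; Cenozoic 66 − 0 = 66; Mesoproterozoic 1600 − 1000 = 600; Neoproterozoic 1000 − 538.8 = 461.2; Paleozoic 538.8 − 251.902 = 286.898; Mesozoic 251.902 − 66 = 185.902; Paleoarchean 3600 − 3200 = 400.
Ranking these from shortest: Cenozoic < Mesozoic < Paleozoic < Paleoarchean < Eoarchean < Neoproterozoic < Mesoproterozoic.
Position 4 in that ranking is Paleoarchean, which lasted 400 Myr.

Paleoarchean, 400 million years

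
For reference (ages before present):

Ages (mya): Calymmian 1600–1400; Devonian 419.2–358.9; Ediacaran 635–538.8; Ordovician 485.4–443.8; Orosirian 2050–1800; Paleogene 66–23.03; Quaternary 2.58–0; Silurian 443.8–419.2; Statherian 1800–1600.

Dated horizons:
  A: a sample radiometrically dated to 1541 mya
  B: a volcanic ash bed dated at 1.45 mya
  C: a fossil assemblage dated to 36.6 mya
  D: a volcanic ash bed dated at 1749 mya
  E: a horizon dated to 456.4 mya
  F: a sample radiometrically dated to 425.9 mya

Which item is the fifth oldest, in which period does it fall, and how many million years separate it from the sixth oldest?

Sorted oldest-first by Ma: D (1749), A (1541), E (456.4), F (425.9), C (36.6), B (1.45).
The fifth oldest is C at 36.6 Ma, which lies in 66–23.03 Ma: the Paleogene.
The sixth oldest is B at 1.45 Ma; separation = |36.6 − 1.45| = 35.15 Myr.

C, in the Paleogene; 35.15 million years to B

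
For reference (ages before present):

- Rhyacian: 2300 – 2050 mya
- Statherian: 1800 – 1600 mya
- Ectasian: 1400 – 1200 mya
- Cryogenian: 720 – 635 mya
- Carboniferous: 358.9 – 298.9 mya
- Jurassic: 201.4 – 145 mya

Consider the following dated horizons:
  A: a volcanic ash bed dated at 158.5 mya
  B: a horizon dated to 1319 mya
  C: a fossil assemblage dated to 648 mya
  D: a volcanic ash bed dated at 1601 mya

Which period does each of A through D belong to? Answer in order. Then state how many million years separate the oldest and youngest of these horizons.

A — Jurassic; B — Ectasian; C — Cryogenian; D — Statherian; span 1442.5 million years

A: 158.5 Ma lies in 201.4–145 Ma, so Jurassic.
B: 1319 Ma lies in 1400–1200 Ma, so Ectasian.
C: 648 Ma lies in 720–635 Ma, so Cryogenian.
D: 1601 Ma lies in 1800–1600 Ma, so Statherian.
Oldest = 1601 Ma, youngest = 158.5 Ma → span 1442.5 Myr.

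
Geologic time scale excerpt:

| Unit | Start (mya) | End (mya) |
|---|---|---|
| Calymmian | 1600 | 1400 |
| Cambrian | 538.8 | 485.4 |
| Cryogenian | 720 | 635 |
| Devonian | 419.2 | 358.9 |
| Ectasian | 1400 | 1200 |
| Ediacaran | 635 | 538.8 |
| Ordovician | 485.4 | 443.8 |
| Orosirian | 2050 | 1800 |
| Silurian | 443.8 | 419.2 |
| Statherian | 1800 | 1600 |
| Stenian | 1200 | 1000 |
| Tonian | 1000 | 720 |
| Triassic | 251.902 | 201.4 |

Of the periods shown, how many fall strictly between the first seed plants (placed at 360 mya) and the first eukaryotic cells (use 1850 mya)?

10

The older date is 1850 Ma and the younger is 360 Ma.
Periods with start < 1850 and end > 360 Ma: Statherian (1800–1600), Calymmian (1600–1400), Ectasian (1400–1200), Stenian (1200–1000), Tonian (1000–720), Cryogenian (720–635), Ediacaran (635–538.8), Cambrian (538.8–485.4), Ordovician (485.4–443.8), Silurian (443.8–419.2).
That is 10 complete periods.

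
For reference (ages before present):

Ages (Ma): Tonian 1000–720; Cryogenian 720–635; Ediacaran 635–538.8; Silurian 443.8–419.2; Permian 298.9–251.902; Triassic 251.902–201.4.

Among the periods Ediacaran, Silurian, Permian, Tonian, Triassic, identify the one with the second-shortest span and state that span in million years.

Permian, 46.998 million years

Durations: Ediacaran 96.2; Silurian 24.6; Permian 46.998; Tonian 280; Triassic 50.502 Myr.
Sorted shortest-first: Silurian (24.6), Permian (46.998), Triassic (50.502), Ediacaran (96.2), Tonian (280).
The second shortest is Permian at 46.998 Myr.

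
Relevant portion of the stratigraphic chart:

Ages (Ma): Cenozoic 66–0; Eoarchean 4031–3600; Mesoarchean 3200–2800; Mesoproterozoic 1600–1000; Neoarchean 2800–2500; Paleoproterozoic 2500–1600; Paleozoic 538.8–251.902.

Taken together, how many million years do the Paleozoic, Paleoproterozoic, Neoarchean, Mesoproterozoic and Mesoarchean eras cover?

Duration is start − end for each: (538.8 − 251.902) + (2500 − 1600) + (2800 − 2500) + (1600 − 1000) + (3200 − 2800).
That is 286.898 + 900 + 300 + 600 + 400, which totals 2486.898 million years.

2486.898 million years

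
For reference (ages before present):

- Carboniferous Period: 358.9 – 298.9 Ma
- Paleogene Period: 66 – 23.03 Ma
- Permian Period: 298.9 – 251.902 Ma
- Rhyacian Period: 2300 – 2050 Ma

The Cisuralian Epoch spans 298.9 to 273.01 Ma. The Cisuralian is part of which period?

Permian

The Cisuralian (298.9–273.01 Ma) lies entirely within 298.9–251.902 Ma, the Permian Period.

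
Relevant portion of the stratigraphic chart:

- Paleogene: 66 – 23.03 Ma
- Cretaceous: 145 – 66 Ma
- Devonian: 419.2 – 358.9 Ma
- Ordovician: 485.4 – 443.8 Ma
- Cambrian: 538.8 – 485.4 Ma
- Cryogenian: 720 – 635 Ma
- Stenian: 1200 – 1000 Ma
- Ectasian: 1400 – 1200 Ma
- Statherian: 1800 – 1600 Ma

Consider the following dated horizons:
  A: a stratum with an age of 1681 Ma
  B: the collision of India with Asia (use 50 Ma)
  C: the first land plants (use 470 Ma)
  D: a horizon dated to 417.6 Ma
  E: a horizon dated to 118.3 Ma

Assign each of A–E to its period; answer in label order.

A — Statherian; B — Paleogene; C — Ordovician; D — Devonian; E — Cretaceous

A: 1681 Ma lies in 1800–1600 Ma, so Statherian.
B: 50 Ma lies in 66–23.03 Ma, so Paleogene.
C: 470 Ma lies in 485.4–443.8 Ma, so Ordovician.
D: 417.6 Ma lies in 419.2–358.9 Ma, so Devonian.
E: 118.3 Ma lies in 145–66 Ma, so Cretaceous.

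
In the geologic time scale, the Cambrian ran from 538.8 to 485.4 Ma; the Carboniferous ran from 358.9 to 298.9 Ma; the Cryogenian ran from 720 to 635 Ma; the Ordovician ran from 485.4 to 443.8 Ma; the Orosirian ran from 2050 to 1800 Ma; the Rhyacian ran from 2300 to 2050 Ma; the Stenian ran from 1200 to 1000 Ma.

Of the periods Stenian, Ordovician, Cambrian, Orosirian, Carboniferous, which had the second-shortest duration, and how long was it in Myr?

Durations: Stenian 200; Ordovician 41.6; Cambrian 53.4; Orosirian 250; Carboniferous 60 Myr.
Sorted shortest-first: Ordovician (41.6), Cambrian (53.4), Carboniferous (60), Stenian (200), Orosirian (250).
The second shortest is Cambrian at 53.4 Myr.

Cambrian, 53.4 million years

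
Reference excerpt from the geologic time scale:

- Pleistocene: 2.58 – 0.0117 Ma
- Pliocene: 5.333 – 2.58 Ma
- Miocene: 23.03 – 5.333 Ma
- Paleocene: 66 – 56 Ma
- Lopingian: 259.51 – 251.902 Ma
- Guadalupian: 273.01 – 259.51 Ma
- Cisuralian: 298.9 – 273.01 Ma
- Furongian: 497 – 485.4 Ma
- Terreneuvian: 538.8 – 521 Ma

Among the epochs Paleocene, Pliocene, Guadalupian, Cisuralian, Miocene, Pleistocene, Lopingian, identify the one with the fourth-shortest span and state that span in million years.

Paleocene, 10 million years

Durations: Paleocene 10; Pliocene 2.753; Guadalupian 13.5; Cisuralian 25.89; Miocene 17.697; Pleistocene 2.5683; Lopingian 7.608 Myr.
Sorted shortest-first: Pleistocene (2.5683), Pliocene (2.753), Lopingian (7.608), Paleocene (10), Guadalupian (13.5), Miocene (17.697), Cisuralian (25.89).
The fourth shortest is Paleocene at 10 Myr.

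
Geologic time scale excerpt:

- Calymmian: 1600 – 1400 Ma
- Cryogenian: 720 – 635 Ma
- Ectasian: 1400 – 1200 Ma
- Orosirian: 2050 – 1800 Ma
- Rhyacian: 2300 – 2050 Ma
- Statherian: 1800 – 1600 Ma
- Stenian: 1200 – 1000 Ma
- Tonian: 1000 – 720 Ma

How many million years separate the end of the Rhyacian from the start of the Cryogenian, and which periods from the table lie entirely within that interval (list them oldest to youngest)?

1330 million years; Orosirian, Statherian, Calymmian, Ectasian, Stenian, Tonian

The Rhyacian closes at 2050 Ma and the Cryogenian opens at 720 Ma, so the interval is 2050 − 720 = 1330 Myr.
A period fits inside if it starts at or after 2050 Ma and ends at or before 720 Ma; oldest first that gives Orosirian, Statherian, Calymmian, Ectasian, Stenian, Tonian.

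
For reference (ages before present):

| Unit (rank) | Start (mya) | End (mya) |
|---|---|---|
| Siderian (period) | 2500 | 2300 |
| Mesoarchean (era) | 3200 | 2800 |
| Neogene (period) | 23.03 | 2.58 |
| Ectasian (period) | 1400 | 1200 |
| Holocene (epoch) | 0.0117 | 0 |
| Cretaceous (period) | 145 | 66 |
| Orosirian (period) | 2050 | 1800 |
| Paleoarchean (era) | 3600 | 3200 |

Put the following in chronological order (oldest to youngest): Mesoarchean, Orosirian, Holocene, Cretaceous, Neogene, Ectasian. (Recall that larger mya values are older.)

Mesoarchean, then Orosirian, then Ectasian, then Cretaceous, then Neogene, then Holocene

The oldest of these is Mesoarchean (starts 3200 Ma) and the youngest is Holocene (ends 0 Ma).
In between, by decreasing start age: Orosirian (2050), Ectasian (1400), Cretaceous (145), Neogene (23.03).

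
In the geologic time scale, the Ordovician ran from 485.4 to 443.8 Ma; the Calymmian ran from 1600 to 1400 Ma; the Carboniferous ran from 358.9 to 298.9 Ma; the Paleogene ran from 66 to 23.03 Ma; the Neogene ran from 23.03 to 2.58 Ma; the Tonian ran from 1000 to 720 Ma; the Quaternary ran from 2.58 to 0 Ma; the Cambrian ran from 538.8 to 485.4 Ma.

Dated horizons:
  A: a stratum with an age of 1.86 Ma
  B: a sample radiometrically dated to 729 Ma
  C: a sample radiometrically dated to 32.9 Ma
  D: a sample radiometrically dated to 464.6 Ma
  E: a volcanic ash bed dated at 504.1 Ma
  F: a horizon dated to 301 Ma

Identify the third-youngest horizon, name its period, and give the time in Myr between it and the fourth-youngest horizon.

Smaller Ma means younger, so youngest first: A 1.86 < C 32.9 < F 301 < D 464.6 < E 504.1 < B 729.
Counting 3 along gives F (301 Ma); the excerpt puts that inside the Carboniferous, 358.9–298.9 Ma.
Next in line is D (464.6 Ma), and 464.6 − 301 = 163.6 Myr.

F, in the Carboniferous; 163.6 million years to D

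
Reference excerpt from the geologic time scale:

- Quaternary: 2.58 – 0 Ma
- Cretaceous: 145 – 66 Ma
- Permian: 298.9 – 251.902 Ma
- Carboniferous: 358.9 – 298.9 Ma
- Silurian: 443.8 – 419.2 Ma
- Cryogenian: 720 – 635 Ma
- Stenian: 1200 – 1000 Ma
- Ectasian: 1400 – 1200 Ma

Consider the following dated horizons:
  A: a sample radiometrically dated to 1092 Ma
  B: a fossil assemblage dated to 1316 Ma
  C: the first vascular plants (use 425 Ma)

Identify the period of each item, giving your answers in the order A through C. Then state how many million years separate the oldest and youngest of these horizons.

A: 1092 Ma lies in 1200–1000 Ma, so Stenian.
B: 1316 Ma lies in 1400–1200 Ma, so Ectasian.
C: 425 Ma lies in 443.8–419.2 Ma, so Silurian.
Oldest = 1316 Ma, youngest = 425 Ma → span 891 Myr.

A — Stenian; B — Ectasian; C — Silurian; span 891 million years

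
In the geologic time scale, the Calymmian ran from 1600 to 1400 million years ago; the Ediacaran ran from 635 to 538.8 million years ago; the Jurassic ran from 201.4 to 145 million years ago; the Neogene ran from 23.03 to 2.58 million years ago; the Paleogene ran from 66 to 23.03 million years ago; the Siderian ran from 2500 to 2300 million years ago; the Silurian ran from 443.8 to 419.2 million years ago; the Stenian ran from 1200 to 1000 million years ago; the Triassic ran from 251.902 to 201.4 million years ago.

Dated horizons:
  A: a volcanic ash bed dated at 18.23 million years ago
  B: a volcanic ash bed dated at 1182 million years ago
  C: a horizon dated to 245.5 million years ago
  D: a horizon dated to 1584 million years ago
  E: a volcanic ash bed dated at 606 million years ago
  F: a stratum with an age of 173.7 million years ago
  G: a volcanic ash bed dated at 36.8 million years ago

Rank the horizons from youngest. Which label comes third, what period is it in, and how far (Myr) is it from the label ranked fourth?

Sorted youngest-first by Ma: A (18.23), G (36.8), F (173.7), C (245.5), E (606), B (1182), D (1584).
The third youngest is F at 173.7 Ma, which lies in 201.4–145 Ma: the Jurassic.
The fourth youngest is C at 245.5 Ma; separation = |173.7 − 245.5| = 71.8 Myr.

F, in the Jurassic; 71.8 million years to C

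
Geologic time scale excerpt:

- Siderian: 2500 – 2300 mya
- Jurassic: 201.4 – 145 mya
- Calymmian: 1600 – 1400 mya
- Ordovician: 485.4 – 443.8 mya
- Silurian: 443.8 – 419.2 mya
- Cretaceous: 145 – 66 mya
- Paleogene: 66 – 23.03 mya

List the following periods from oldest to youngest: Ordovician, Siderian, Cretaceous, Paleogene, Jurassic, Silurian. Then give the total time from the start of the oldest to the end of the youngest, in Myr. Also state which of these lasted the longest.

From the excerpt: Ordovician 485.4–443.8; Siderian 2500–2300; Cretaceous 145–66; Paleogene 66–23.03; Jurassic 201.4–145; Silurian 443.8–419.2 (Ma).
Larger Ma is earlier, so the oldest is Siderian and the youngest is Paleogene; oldest to youngest: Siderian, Ordovician, Silurian, Jurassic, Cretaceous, Paleogene.
Oldest start 2500 minus youngest end 23.03 gives 2476.97 Myr overall.
Individual lengths (start − end): Silurian 24.6; Jurassic 56.4; Siderian 200; Paleogene 42.97; Ordovician 41.6; Cretaceous 79. The largest is Siderian at 200 Myr.

Siderian → Ordovician → Silurian → Jurassic → Cretaceous → Paleogene; total span 2476.97 Myr; longest is Siderian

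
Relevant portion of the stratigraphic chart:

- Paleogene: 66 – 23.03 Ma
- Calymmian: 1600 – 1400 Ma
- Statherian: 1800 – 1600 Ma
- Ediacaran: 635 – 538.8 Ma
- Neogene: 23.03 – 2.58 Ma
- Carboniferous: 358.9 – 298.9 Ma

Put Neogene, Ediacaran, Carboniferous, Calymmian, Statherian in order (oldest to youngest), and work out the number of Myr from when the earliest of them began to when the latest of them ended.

From the excerpt: Neogene 23.03–2.58; Ediacaran 635–538.8; Carboniferous 358.9–298.9; Calymmian 1600–1400; Statherian 1800–1600 (Ma).
Larger Ma is earlier, so the oldest is Statherian and the youngest is Neogene; oldest to youngest: Statherian, Calymmian, Ediacaran, Carboniferous, Neogene.
Oldest start 1800 minus youngest end 2.58 gives 1797.42 Myr overall.

Statherian, Calymmian, Ediacaran, Carboniferous, Neogene; total span 1797.42 Myr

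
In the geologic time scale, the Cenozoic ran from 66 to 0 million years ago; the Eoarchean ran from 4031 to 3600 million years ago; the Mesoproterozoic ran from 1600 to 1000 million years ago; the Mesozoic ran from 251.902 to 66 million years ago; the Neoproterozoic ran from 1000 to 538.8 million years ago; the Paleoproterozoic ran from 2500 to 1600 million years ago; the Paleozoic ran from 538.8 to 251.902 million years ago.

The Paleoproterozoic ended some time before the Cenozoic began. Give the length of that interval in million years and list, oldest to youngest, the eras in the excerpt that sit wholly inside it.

End of Paleoproterozoic = 1600 Ma; start of Cenozoic = 66 Ma.
Gap = 1600 − 66 = 1534 Myr.
Eras wholly inside 1600–66 Ma: Mesoproterozoic (1600–1000), Neoproterozoic (1000–538.8), Paleozoic (538.8–251.902), Mesozoic (251.902–66).

1534 million years; Mesoproterozoic, Neoproterozoic, Paleozoic, Mesozoic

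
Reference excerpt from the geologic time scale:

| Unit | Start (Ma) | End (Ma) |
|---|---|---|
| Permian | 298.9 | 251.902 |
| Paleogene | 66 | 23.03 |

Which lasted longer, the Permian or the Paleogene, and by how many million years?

Permian: 298.9 − 251.902 = 46.998 Myr.
Paleogene: 66 − 23.03 = 42.97 Myr.
Difference: 46.998 − 42.97 = 4.028 Myr, so the Permian was longer.

Permian, by 4.028 million years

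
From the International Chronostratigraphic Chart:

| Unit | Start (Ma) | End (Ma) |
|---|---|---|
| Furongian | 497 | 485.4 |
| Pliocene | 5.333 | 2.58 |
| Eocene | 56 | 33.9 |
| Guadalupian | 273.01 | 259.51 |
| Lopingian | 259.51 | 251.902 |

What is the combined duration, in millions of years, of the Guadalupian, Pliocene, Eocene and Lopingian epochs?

45.961 million years

Each duration: Guadalupian = 13.5; Pliocene = 2.753; Eocene = 22.1; Lopingian = 7.608.
Sum: 13.5 + 2.753 + 22.1 + 7.608 = 45.961 Myr.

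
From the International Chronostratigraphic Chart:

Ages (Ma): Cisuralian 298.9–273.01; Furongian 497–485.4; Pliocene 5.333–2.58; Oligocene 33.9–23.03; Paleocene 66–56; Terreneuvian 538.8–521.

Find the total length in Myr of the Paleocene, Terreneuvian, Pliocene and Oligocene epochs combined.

Each duration: Paleocene = 10; Terreneuvian = 17.8; Pliocene = 2.753; Oligocene = 10.87.
Sum: 10 + 17.8 + 2.753 + 10.87 = 41.423 Myr.

41.423 million years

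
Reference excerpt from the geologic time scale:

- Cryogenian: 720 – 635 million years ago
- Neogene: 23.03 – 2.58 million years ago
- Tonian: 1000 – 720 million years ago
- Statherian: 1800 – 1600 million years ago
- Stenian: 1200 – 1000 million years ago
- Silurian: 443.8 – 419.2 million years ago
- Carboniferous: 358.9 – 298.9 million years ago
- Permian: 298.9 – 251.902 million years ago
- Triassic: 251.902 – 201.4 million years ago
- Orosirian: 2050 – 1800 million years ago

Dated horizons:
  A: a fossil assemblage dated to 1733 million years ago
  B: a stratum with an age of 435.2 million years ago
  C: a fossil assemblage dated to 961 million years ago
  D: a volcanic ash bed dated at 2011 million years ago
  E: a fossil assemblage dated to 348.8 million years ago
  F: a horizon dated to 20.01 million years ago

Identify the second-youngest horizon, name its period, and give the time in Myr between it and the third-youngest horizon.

Smaller Ma means younger, so youngest first: F 20.01 < E 348.8 < B 435.2 < C 961 < A 1733 < D 2011.
Counting 2 along gives E (348.8 Ma); the excerpt puts that inside the Carboniferous, 358.9–298.9 Ma.
Next in line is B (435.2 Ma), and 435.2 − 348.8 = 86.4 Myr.

E, in the Carboniferous; 86.4 million years to B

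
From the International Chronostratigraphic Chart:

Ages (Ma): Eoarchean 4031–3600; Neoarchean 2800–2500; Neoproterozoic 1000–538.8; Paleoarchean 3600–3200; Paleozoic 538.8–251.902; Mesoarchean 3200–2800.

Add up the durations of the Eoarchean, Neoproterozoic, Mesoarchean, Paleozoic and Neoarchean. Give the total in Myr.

Duration is start − end for each: (4031 − 3600) + (1000 − 538.8) + (3200 − 2800) + (538.8 − 251.902) + (2800 − 2500).
That is 431 + 461.2 + 400 + 286.898 + 300, which totals 1879.098 million years.

1879.098 million years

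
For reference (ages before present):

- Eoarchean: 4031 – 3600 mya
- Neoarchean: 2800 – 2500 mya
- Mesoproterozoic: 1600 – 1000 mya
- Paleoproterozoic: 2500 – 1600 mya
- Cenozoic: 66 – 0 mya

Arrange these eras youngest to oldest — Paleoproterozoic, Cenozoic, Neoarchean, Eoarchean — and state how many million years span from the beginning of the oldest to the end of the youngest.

Start ages (Ma): Eoarchean 4031, Neoarchean 2800, Paleoproterozoic 2500, Cenozoic 66.
Ordered youngest to oldest: Cenozoic, Paleoproterozoic, Neoarchean, Eoarchean.
Span = 4031 − 0 = 4031 Myr.

Cenozoic, Paleoproterozoic, Neoarchean, Eoarchean; total span 4031 Myr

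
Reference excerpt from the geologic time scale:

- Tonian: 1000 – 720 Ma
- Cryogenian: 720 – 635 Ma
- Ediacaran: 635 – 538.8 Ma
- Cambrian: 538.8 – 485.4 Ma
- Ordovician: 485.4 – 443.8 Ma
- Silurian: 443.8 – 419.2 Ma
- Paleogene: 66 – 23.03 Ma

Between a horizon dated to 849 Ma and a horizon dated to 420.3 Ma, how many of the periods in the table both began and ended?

4

The older date is 849 Ma and the younger is 420.3 Ma.
Periods with start < 849 and end > 420.3 Ma: Cryogenian (720–635), Ediacaran (635–538.8), Cambrian (538.8–485.4), Ordovician (485.4–443.8).
That is 4 complete periods.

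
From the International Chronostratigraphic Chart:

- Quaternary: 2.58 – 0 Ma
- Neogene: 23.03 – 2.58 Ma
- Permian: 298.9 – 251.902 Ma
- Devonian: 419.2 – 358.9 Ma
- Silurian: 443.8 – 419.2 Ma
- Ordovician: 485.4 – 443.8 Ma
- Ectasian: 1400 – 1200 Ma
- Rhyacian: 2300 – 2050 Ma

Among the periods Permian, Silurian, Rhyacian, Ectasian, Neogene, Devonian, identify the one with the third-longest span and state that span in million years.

Devonian, 60.3 million years

Start − end for each: Permian 298.9 − 251.902 = 46.998; Silurian 443.8 − 419.2 = 24.6; Rhyacian 2300 − 2050 = 250; Ectasian 1400 − 1200 = 200; Neogene 23.03 − 2.58 = 20.45; Devonian 419.2 − 358.9 = 60.3.
Ranking these from longest: Rhyacian > Ectasian > Devonian > Permian > Silurian > Neogene.
Position 3 in that ranking is Devonian, which lasted 60.3 Myr.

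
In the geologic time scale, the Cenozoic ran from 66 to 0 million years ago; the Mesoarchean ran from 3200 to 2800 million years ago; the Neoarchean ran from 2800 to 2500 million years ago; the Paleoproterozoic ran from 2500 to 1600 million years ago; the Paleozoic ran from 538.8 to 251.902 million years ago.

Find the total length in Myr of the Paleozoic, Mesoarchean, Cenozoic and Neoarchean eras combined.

1052.898 million years

Each duration: Paleozoic = 286.898; Mesoarchean = 400; Cenozoic = 66; Neoarchean = 300.
Sum: 286.898 + 400 + 66 + 300 = 1052.898 Myr.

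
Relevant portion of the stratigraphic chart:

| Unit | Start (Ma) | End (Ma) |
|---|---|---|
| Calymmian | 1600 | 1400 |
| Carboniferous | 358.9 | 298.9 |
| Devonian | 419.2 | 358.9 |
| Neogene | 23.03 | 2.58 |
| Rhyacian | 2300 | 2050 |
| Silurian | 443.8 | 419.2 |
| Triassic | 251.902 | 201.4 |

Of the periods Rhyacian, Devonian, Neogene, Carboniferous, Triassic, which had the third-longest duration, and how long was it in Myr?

Carboniferous, 60 million years

Start − end for each: Rhyacian 2300 − 2050 = 250; Devonian 419.2 − 358.9 = 60.3; Neogene 23.03 − 2.58 = 20.45; Carboniferous 358.9 − 298.9 = 60; Triassic 251.902 − 201.4 = 50.502.
Ranking these from longest: Rhyacian > Devonian > Carboniferous > Triassic > Neogene.
Position 3 in that ranking is Carboniferous, which lasted 60 Myr.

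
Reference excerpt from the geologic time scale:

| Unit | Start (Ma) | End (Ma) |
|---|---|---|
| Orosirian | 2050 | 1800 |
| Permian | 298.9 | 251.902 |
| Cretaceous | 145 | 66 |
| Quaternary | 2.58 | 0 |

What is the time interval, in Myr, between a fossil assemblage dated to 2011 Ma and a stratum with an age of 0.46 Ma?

2010.54 million years

2011 − 0.46 = 2010.54 million years.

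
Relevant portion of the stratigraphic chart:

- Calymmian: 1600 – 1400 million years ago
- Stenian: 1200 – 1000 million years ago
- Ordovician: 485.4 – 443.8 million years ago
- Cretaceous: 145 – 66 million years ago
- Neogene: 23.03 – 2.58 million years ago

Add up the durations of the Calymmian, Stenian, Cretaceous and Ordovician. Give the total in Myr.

Each duration: Calymmian = 200; Stenian = 200; Cretaceous = 79; Ordovician = 41.6.
Sum: 200 + 200 + 79 + 41.6 = 520.6 Myr.

520.6 million years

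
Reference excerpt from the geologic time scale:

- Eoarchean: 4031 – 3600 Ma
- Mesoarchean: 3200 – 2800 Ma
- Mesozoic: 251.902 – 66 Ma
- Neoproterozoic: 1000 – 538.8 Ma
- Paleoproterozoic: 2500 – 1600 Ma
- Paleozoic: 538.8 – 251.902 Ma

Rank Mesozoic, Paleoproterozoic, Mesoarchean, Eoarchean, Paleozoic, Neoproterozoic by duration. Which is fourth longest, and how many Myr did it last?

Mesoarchean, 400 million years

Durations: Mesozoic 185.902; Paleoproterozoic 900; Mesoarchean 400; Eoarchean 431; Paleozoic 286.898; Neoproterozoic 461.2 Myr.
Sorted longest-first: Paleoproterozoic (900), Neoproterozoic (461.2), Eoarchean (431), Mesoarchean (400), Paleozoic (286.898), Mesozoic (185.902).
The fourth longest is Mesoarchean at 400 Myr.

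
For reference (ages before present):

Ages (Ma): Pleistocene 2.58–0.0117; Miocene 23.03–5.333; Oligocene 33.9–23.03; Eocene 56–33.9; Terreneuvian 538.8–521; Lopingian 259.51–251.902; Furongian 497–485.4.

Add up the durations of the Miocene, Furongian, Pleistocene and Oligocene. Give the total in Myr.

Each duration: Miocene = 17.697; Furongian = 11.6; Pleistocene = 2.5683; Oligocene = 10.87.
Sum: 17.697 + 11.6 + 2.5683 + 10.87 = 42.7353 Myr.

42.7353 million years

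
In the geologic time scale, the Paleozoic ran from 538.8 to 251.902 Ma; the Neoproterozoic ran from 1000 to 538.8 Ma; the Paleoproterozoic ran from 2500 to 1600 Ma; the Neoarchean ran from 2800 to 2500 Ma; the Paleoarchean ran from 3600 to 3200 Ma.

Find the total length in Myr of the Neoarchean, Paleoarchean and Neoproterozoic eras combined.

Each duration: Neoarchean = 300; Paleoarchean = 400; Neoproterozoic = 461.2.
Sum: 300 + 400 + 461.2 = 1161.2 Myr.

1161.2 million years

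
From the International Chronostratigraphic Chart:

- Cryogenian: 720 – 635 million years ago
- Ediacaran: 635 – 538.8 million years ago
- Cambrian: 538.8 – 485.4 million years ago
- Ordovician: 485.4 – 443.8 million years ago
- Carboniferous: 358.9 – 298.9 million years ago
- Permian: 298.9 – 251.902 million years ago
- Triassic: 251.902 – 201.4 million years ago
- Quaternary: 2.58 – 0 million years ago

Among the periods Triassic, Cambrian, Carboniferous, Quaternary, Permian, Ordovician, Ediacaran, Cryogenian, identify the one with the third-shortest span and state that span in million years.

Durations: Triassic 50.502; Cambrian 53.4; Carboniferous 60; Quaternary 2.58; Permian 46.998; Ordovician 41.6; Ediacaran 96.2; Cryogenian 85 Myr.
Sorted shortest-first: Quaternary (2.58), Ordovician (41.6), Permian (46.998), Triassic (50.502), Cambrian (53.4), Carboniferous (60), Cryogenian (85), Ediacaran (96.2).
The third shortest is Permian at 46.998 Myr.

Permian, 46.998 million years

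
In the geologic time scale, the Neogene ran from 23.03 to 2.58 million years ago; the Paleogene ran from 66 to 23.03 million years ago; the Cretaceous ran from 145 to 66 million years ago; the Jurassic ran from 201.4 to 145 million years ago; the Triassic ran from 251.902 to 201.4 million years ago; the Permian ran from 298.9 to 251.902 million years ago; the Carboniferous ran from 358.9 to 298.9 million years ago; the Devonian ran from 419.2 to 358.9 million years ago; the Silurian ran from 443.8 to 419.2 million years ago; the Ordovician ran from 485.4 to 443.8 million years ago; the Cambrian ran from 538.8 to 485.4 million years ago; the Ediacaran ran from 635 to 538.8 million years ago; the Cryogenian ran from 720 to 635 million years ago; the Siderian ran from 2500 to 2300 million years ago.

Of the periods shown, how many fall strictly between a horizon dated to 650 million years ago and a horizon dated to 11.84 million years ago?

11

The older date is 650 Ma and the younger is 11.84 Ma.
Periods with start < 650 and end > 11.84 Ma: Ediacaran (635–538.8), Cambrian (538.8–485.4), Ordovician (485.4–443.8), Silurian (443.8–419.2), Devonian (419.2–358.9), Carboniferous (358.9–298.9), Permian (298.9–251.902), Triassic (251.902–201.4), Jurassic (201.4–145), Cretaceous (145–66), Paleogene (66–23.03).
That is 11 complete periods.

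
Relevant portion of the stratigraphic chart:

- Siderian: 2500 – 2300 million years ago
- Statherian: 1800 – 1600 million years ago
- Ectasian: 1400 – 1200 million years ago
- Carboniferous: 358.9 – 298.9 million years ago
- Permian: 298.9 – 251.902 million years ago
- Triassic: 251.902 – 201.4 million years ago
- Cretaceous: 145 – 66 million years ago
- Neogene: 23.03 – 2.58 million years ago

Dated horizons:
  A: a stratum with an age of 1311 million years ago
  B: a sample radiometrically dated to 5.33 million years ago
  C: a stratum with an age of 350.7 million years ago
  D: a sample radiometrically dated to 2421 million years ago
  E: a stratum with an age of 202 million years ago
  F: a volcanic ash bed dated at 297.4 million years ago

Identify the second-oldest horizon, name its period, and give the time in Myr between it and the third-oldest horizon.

Larger Ma means older, so oldest first: D 2421 > A 1311 > C 350.7 > F 297.4 > E 202 > B 5.33.
Counting 2 along gives A (1311 Ma); the excerpt puts that inside the Ectasian, 1400–1200 Ma.
Next in line is C (350.7 Ma), and 1311 − 350.7 = 960.3 Myr.

A, in the Ectasian; 960.3 million years to C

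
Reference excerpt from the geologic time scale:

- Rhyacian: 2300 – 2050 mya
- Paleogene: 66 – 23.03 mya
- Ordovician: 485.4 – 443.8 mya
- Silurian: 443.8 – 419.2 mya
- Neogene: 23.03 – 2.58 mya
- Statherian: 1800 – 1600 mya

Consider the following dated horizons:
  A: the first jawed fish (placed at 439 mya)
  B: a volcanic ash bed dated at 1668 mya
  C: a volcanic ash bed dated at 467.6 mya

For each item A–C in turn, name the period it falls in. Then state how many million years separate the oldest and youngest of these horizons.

A: 439 Ma lies in 443.8–419.2 Ma, so Silurian.
B: 1668 Ma lies in 1800–1600 Ma, so Statherian.
C: 467.6 Ma lies in 485.4–443.8 Ma, so Ordovician.
Oldest = 1668 Ma, youngest = 439 Ma → span 1229 Myr.

A — Silurian; B — Statherian; C — Ordovician; span 1229 million years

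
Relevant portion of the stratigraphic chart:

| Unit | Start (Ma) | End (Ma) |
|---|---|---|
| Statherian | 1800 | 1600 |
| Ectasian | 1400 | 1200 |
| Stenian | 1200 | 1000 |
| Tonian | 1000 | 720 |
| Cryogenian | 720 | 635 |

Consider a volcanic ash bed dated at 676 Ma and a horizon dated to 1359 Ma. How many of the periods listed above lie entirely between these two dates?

1359 Ma sits inside the Ectasian (1400–1200) and 676 Ma inside the Cryogenian (720–635); neither of those is wholly between the two dates.
The listed periods lying completely between them are Stenian, Tonian — 2 in all.

2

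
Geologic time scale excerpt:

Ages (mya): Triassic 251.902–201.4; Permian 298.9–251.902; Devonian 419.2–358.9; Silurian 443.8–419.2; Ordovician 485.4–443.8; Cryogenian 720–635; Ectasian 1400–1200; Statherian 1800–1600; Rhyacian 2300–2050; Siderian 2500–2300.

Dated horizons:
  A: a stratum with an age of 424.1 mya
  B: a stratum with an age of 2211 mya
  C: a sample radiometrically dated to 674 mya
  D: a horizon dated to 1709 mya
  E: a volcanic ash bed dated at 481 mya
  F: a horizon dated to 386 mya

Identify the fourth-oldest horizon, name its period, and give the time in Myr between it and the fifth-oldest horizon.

E, in the Ordovician; 56.9 million years to A

Larger Ma means older, so oldest first: B 2211 > D 1709 > C 674 > E 481 > A 424.1 > F 386.
Counting 4 along gives E (481 Ma); the excerpt puts that inside the Ordovician, 485.4–443.8 Ma.
Next in line is A (424.1 Ma), and 481 − 424.1 = 56.9 Myr.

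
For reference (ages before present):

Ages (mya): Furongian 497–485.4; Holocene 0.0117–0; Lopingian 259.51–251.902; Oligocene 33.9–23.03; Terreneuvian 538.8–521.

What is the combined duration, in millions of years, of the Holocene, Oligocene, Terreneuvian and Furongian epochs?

Each duration: Holocene = 0.0117; Oligocene = 10.87; Terreneuvian = 17.8; Furongian = 11.6.
Sum: 0.0117 + 10.87 + 17.8 + 11.6 = 40.2817 Myr.

40.2817 million years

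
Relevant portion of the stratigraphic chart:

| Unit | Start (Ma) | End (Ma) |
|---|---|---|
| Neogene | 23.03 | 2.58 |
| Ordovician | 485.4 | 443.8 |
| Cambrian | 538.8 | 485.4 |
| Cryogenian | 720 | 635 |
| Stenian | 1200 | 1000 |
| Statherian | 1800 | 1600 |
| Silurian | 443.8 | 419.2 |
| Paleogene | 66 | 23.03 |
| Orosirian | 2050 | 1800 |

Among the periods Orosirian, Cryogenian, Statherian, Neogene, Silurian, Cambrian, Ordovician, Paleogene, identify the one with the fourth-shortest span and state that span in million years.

Paleogene, 42.97 million years

Start − end for each: Orosirian 2050 − 1800 = 250; Cryogenian 720 − 635 = 85; Statherian 1800 − 1600 = 200; Neogene 23.03 − 2.58 = 20.45; Silurian 443.8 − 419.2 = 24.6; Cambrian 538.8 − 485.4 = 53.4; Ordovician 485.4 − 443.8 = 41.6; Paleogene 66 − 23.03 = 42.97.
Ranking these from shortest: Neogene < Silurian < Ordovician < Paleogene < Cambrian < Cryogenian < Statherian < Orosirian.
Position 4 in that ranking is Paleogene, which lasted 42.97 Myr.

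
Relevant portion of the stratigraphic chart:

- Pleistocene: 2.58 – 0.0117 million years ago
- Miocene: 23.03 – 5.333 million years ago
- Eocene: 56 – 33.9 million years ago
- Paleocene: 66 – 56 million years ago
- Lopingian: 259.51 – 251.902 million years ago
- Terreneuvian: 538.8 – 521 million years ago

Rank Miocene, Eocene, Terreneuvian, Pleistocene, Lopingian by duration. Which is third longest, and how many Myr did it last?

Miocene, 17.697 million years

Start − end for each: Miocene 23.03 − 5.333 = 17.697; Eocene 56 − 33.9 = 22.1; Terreneuvian 538.8 − 521 = 17.8; Pleistocene 2.58 − 0.0117 = 2.5683; Lopingian 259.51 − 251.902 = 7.608.
Ranking these from longest: Eocene > Terreneuvian > Miocene > Lopingian > Pleistocene.
Position 3 in that ranking is Miocene, which lasted 17.697 Myr.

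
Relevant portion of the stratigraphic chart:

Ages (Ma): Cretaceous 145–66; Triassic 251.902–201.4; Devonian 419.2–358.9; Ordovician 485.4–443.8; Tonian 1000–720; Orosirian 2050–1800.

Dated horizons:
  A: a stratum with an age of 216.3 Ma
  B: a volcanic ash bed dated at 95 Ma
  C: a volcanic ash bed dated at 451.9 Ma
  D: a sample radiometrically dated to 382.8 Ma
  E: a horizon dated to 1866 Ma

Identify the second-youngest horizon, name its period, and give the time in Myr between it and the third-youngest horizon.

A, in the Triassic; 166.5 million years to D

Sorted youngest-first by Ma: B (95), A (216.3), D (382.8), C (451.9), E (1866).
The second youngest is A at 216.3 Ma, which lies in 251.902–201.4 Ma: the Triassic.
The third youngest is D at 382.8 Ma; separation = |216.3 − 382.8| = 166.5 Myr.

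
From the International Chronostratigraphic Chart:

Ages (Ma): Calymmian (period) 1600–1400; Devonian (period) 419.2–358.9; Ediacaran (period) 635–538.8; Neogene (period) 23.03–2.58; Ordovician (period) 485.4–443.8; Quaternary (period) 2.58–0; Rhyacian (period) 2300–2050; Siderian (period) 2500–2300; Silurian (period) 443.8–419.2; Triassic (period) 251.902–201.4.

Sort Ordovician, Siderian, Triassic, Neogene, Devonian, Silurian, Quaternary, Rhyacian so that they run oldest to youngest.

The oldest of these is Siderian (starts 2500 Ma) and the youngest is Quaternary (ends 0 Ma).
In between, by decreasing start age: Rhyacian (2300), Ordovician (485.4), Silurian (443.8), Devonian (419.2), Triassic (251.902), Neogene (23.03).

Siderian, Rhyacian, Ordovician, Silurian, Devonian, Triassic, Neogene, Quaternary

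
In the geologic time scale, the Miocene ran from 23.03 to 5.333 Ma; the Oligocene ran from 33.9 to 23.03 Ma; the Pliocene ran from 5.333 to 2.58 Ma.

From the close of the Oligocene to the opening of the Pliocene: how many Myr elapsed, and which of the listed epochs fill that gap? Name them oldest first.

17.697 million years; Miocene

End of Oligocene = 23.03 Ma; start of Pliocene = 5.333 Ma.
Gap = 23.03 − 5.333 = 17.697 Myr.
Epochs wholly inside 23.03–5.333 Ma: Miocene (23.03–5.333).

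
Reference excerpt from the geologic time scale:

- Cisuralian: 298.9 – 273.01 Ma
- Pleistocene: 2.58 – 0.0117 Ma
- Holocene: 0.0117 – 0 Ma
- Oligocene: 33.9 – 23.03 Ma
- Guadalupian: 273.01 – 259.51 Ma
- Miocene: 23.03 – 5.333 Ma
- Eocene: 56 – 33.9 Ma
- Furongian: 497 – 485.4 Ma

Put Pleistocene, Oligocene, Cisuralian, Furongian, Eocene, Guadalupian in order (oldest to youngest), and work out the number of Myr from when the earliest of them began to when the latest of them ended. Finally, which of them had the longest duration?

Furongian, Cisuralian, Guadalupian, Eocene, Oligocene, Pleistocene; total span 496.9883 Myr; longest is Cisuralian

From the excerpt: Pleistocene 2.58–0.0117; Oligocene 33.9–23.03; Cisuralian 298.9–273.01; Furongian 497–485.4; Eocene 56–33.9; Guadalupian 273.01–259.51 (Ma).
Larger Ma is earlier, so the oldest is Furongian and the youngest is Pleistocene; oldest to youngest: Furongian, Cisuralian, Guadalupian, Eocene, Oligocene, Pleistocene.
Oldest start 497 minus youngest end 0.0117 gives 496.9883 Myr overall.
Individual lengths (start − end): Oligocene 10.87; Cisuralian 25.89; Furongian 11.6; Pleistocene 2.5683; Eocene 22.1; Guadalupian 13.5. The largest is Cisuralian at 25.89 Myr.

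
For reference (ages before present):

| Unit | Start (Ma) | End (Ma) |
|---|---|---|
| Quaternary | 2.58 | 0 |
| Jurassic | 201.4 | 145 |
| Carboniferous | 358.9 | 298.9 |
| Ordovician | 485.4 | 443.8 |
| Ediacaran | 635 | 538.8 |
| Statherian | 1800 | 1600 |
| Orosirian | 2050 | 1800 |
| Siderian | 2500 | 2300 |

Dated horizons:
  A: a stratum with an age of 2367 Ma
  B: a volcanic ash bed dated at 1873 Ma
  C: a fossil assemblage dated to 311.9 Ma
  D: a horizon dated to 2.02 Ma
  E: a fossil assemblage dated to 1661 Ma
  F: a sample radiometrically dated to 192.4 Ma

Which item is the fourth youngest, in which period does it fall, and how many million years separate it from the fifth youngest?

Smaller Ma means younger, so youngest first: D 2.02 < F 192.4 < C 311.9 < E 1661 < B 1873 < A 2367.
Counting 4 along gives E (1661 Ma); the excerpt puts that inside the Statherian, 1800–1600 Ma.
Next in line is B (1873 Ma), and 1873 − 1661 = 212 Myr.

E, in the Statherian; 212 million years to B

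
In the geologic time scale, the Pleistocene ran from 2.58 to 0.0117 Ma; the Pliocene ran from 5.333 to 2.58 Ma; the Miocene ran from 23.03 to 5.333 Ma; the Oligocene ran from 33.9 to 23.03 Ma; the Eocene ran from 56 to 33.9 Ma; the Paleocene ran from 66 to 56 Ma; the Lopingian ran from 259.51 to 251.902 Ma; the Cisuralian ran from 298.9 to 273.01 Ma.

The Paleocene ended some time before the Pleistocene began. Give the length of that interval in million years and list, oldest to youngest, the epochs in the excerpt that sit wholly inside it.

End of Paleocene = 56 Ma; start of Pleistocene = 2.58 Ma.
Gap = 56 − 2.58 = 53.42 Myr.
Epochs wholly inside 56–2.58 Ma: Eocene (56–33.9), Oligocene (33.9–23.03), Miocene (23.03–5.333), Pliocene (5.333–2.58).

53.42 million years; Eocene, Oligocene, Miocene, Pliocene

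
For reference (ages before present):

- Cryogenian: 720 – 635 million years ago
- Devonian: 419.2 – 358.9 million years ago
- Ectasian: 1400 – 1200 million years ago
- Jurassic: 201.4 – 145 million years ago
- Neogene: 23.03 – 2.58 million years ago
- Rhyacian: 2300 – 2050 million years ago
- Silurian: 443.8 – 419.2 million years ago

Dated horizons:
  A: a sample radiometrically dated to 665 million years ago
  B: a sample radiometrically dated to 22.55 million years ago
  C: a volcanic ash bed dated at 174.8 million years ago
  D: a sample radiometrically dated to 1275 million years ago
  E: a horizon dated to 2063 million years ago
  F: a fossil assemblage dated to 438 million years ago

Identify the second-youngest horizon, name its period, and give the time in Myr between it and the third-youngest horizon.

Smaller Ma means younger, so youngest first: B 22.55 < C 174.8 < F 438 < A 665 < D 1275 < E 2063.
Counting 2 along gives C (174.8 Ma); the excerpt puts that inside the Jurassic, 201.4–145 Ma.
Next in line is F (438 Ma), and 438 − 174.8 = 263.2 Myr.

C, in the Jurassic; 263.2 million years to F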